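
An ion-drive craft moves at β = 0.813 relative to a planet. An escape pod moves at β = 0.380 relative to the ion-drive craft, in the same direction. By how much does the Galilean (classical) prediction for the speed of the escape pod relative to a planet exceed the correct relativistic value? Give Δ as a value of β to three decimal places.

Δ = 0.282

Galilean: u_cl = 0.380 + 0.813 = 1.1930.
Relativistic: u_rel = (0.380 + 0.813) / (1 + 0.380·0.813) = 1.1930/1.3089 = 0.9114.
Δ = 1.1930 − 0.9114 = 0.2816.
(The classical prediction exceeds c; the relativistic result does not.)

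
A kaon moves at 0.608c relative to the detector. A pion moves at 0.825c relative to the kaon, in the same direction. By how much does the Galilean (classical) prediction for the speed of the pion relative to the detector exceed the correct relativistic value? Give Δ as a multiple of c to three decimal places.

Δ = 0.479c

Galilean: u_cl = 0.825 + 0.608 = 1.4330.
Relativistic: u_rel = (0.825 + 0.608) / (1 + 0.825·0.608) = 1.4330/1.5016 = 0.9543.
Δ = 1.4330 − 0.9543 = 0.4787.
(The classical prediction exceeds c; the relativistic result does not.)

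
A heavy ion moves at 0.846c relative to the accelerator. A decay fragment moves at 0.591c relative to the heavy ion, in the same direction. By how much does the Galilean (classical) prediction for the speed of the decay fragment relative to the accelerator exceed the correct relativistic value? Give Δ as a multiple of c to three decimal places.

Galilean: u_cl = 0.591 + 0.846 = 1.4370.
Relativistic: u_rel = (0.591 + 0.846) / (1 + 0.591·0.846) = 1.4370/1.5000 = 0.9580.
Δ = 1.4370 − 0.9580 = 0.4790.
(The classical prediction exceeds c; the relativistic result does not.)

Δ = 0.479c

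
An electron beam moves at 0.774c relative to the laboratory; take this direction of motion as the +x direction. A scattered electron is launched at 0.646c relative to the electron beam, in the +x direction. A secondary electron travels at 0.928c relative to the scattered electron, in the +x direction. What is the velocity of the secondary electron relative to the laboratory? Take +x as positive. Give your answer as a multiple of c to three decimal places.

Apply u = (u' + v)/(1 + u'v/c²) successively, working outward toward the laboratory.
Start: velocity of the electron beam relative to the laboratory = 0.7740c.
Compose with the scattered electron (u' = 0.646 in the electron beam frame): u_1 = (0.646 + 0.774) / (1 + 0.646·0.774) = 1.4200/1.5000 = 0.9467.
Compose with the secondary electron (u' = 0.928 in the scattered electron frame): u_2 = (0.928 + 0.947) / (1 + 0.928·0.947) = 1.8747/1.8785 = 0.9980.

0.998c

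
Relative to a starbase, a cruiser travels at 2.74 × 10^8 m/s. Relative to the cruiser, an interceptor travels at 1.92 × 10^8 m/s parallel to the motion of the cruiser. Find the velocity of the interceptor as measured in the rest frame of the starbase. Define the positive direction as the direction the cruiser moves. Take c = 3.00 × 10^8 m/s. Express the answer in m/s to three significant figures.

2.94 × 10^8 m/s

In units of c (dividing by 3.00 × 10^8 m/s): v = 0.913, u' = 0.640.
u = (u' + v)/(1 + u'v/c²):
u = (0.640 + 0.913) / (1 + 0.640·0.913) = 1.5533/1.5845 = 0.9803
(Galilean addition would give +1.553c, exceeding c.)
Converting back: u = 0.9803 × 3.00 × 10^8 m/s.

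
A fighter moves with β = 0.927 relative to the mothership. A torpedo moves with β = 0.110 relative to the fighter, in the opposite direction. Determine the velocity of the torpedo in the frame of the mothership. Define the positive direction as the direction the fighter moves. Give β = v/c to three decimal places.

β = +0.910

With v = 0.927 and u' = -0.110 (in units of c),
u = (u' + v)/(1 + u'v/c²):
u = (-0.110 + 0.927) / (1 + (-0.110)·0.927) = 0.8170/0.8980 = 0.9098
(Galilean addition would give +0.817c.)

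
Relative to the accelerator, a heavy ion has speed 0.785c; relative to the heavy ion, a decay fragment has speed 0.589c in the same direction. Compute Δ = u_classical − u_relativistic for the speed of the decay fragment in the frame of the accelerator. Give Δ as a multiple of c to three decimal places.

Galilean: u_cl = 0.589 + 0.785 = 1.3740.
Relativistic: u_rel = (0.589 + 0.785) / (1 + 0.589·0.785) = 1.3740/1.4624 = 0.9396.
Δ = 1.3740 − 0.9396 = 0.4344.
(The classical prediction exceeds c; the relativistic result does not.)

Δ = 0.434c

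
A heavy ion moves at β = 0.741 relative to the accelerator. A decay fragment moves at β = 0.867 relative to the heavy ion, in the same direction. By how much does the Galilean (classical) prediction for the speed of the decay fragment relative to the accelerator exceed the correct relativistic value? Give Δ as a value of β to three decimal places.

Δ = 0.629

Galilean: u_cl = 0.867 + 0.741 = 1.6080.
Relativistic: u_rel = (0.867 + 0.741) / (1 + 0.867·0.741) = 1.6080/1.6424 = 0.9790.
Δ = 1.6080 − 0.9790 = 0.6290.
(The classical prediction exceeds c; the relativistic result does not.)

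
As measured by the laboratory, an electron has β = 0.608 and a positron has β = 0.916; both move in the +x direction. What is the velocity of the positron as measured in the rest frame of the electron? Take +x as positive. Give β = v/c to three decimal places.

β = +0.695

β_A = 0.608, β_B = 0.916.
Transform to A's frame with the inverse velocity-addition law: u' = (u − v)/(1 − uv/c²), taking u = β_B and v = β_A.
u' = (0.916 − 0.608) / (1 − (0.608)(0.916)) = 0.3080/0.4431 = 0.6951.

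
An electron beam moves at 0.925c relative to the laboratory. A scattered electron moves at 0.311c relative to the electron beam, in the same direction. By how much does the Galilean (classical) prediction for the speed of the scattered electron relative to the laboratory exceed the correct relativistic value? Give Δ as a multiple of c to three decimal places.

Galilean: u_cl = 0.311 + 0.925 = 1.2360.
Relativistic: u_rel = (0.311 + 0.925) / (1 + 0.311·0.925) = 1.2360/1.2877 = 0.9599.
Δ = 1.2360 − 0.9599 = 0.2761.
(The classical prediction exceeds c; the relativistic result does not.)

Δ = 0.276c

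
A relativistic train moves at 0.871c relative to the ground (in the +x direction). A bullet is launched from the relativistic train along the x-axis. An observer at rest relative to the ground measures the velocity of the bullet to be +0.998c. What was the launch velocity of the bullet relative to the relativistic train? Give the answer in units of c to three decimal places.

Invert the composition law: u' = (u − v)/(1 − uv/c²).
u' = (0.998 − 0.871) / (1 − (0.998)(0.871)) = 0.1270/0.1307 = 0.9714.

+0.971c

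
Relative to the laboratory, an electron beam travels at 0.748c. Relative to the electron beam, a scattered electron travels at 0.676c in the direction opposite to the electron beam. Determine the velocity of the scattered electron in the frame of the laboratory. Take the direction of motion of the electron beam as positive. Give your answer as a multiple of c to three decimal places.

With v = 0.748 and u' = -0.676 (in units of c),
u = (u' + v)/(1 + u'v/c²):
u = (-0.676 + 0.748) / (1 + (-0.676)·0.748) = 0.0720/0.4944 = 0.1456

+0.146c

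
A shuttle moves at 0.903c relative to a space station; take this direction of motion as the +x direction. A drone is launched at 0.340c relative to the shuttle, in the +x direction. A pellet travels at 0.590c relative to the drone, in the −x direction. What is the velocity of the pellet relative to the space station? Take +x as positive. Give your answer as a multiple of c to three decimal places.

Apply u = (u' + v)/(1 + u'v/c²) successively, working outward toward the space station.
Start: velocity of the shuttle relative to the space station = 0.9030c.
Compose with the drone (u' = 0.340 in the shuttle frame): u_1 = (0.340 + 0.903) / (1 + 0.340·0.903) = 1.2430/1.3070 = 0.9510.
Compose with the pellet (u' = -0.590 in the drone frame): u_2 = (-0.590 + 0.951) / (1 + (-0.590)·0.951) = 0.3610/0.4389 = 0.8226.

+0.823c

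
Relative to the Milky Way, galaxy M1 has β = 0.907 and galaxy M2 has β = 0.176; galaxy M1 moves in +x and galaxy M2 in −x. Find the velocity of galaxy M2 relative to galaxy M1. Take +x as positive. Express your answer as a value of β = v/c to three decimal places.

β_A = 0.907, β_B = -0.176.
Transform to A's frame with the inverse velocity-addition law: u' = (u − v)/(1 − uv/c²), taking u = β_B and v = β_A.
u' = (-0.176 − 0.907) / (1 − (0.907)(-0.176)) = -1.0830/1.1596 = -0.9339.

β = -0.934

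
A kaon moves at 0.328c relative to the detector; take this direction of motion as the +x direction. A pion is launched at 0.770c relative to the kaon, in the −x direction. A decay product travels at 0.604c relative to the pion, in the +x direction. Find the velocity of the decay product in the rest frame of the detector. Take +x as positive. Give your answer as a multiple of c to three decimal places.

Apply u = (u' + v)/(1 + u'v/c²) successively, working outward toward the detector.
Start: velocity of the kaon relative to the detector = 0.3280c.
Compose with the pion (u' = -0.770 in the kaon frame): u_1 = (-0.770 + 0.328) / (1 + (-0.770)·0.328) = -0.4420/0.7474 = -0.5914.
Compose with the decay product (u' = 0.604 in the pion frame): u_2 = (0.604 + (-0.591)) / (1 + 0.604·(-0.591)) = 0.0126/0.6428 = 0.0197.

+0.020c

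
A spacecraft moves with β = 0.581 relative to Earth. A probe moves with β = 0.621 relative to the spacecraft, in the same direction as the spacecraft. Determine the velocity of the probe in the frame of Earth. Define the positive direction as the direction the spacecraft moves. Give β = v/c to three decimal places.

β = 0.883

With v = 0.581 and u' = 0.621 (in units of c),
u = (u' + v)/(1 + u'v/c²):
u = (0.621 + 0.581) / (1 + 0.621·0.581) = 1.2020/1.3608 = 0.8833
(Galilean addition would give +1.202c, exceeding c.)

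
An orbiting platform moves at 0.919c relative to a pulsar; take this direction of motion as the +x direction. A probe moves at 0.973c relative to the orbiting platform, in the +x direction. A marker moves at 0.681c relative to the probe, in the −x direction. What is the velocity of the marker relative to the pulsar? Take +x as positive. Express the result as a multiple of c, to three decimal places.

+0.994c

Apply u = (u' + v)/(1 + u'v/c²) successively, working outward toward the pulsar.
Start: velocity of the orbiting platform relative to the pulsar = 0.9190c.
Compose with the probe (u' = 0.973 in the orbiting platform frame): u_1 = (0.973 + 0.919) / (1 + 0.973·0.919) = 1.8920/1.8942 = 0.9988.
Compose with the marker (u' = -0.681 in the probe frame): u_2 = (-0.681 + 0.999) / (1 + (-0.681)·0.999) = 0.3178/0.3198 = 0.9939.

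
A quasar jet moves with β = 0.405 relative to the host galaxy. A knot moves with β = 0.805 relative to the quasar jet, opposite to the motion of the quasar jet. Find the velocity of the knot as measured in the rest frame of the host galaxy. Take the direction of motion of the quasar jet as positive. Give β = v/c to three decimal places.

β = -0.593

With v = 0.405 and u' = -0.805 (in units of c),
u = (u' + v)/(1 + u'v/c²):
u = (-0.805 + 0.405) / (1 + (-0.805)·0.405) = -0.4000/0.6740 = -0.5935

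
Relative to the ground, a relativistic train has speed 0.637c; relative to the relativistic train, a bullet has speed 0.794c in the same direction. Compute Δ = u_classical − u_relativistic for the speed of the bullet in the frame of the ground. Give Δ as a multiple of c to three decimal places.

Galilean: u_cl = 0.794 + 0.637 = 1.4310.
Relativistic: u_rel = (0.794 + 0.637) / (1 + 0.794·0.637) = 1.4310/1.5058 = 0.9503.
Δ = 1.4310 − 0.9503 = 0.4807.
(The classical prediction exceeds c; the relativistic result does not.)

Δ = 0.481c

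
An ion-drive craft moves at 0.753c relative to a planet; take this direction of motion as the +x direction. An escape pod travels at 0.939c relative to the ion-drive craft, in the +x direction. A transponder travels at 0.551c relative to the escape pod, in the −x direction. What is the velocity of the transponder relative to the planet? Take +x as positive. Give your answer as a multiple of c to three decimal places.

Apply u = (u' + v)/(1 + u'v/c²) successively, working outward toward the planet.
Start: velocity of the ion-drive craft relative to the planet = 0.7530c.
Compose with the escape pod (u' = 0.939 in the ion-drive craft frame): u_1 = (0.939 + 0.753) / (1 + 0.939·0.753) = 1.6920/1.7071 = 0.9912.
Compose with the transponder (u' = -0.551 in the escape pod frame): u_2 = (-0.551 + 0.991) / (1 + (-0.551)·0.991) = 0.4402/0.4539 = 0.9698.

+0.970c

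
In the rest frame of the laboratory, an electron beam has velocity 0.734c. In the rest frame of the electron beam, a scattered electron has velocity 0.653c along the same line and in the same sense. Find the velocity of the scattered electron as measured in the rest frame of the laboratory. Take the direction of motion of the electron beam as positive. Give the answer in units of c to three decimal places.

0.938c

With v = 0.734 and u' = 0.653 (in units of c),
u = (u' + v)/(1 + u'v/c²):
u = (0.653 + 0.734) / (1 + 0.653·0.734) = 1.3870/1.4793 = 0.9376
(Galilean addition would give +1.387c, exceeding c.)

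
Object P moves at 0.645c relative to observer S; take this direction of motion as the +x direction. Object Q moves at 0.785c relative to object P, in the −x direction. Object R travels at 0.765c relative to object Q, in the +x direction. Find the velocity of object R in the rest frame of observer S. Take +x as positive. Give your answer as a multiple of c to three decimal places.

+0.615c

Apply u = (u' + v)/(1 + u'v/c²) successively, working outward toward observer S.
Start: velocity of object P relative to observer S = 0.6450c.
Compose with object Q (u' = -0.785 in object P frame): u_1 = (-0.785 + 0.645) / (1 + (-0.785)·0.645) = -0.1400/0.4937 = -0.2836.
Compose with object R (u' = 0.765 in object Q frame): u_2 = (0.765 + (-0.284)) / (1 + 0.765·(-0.284)) = 0.4814/0.7831 = 0.6148.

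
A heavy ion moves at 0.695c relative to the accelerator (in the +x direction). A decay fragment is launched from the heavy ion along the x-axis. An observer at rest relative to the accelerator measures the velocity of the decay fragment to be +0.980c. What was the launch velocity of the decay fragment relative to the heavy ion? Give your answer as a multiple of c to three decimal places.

Invert the composition law: u' = (u − v)/(1 − uv/c²).
u' = (0.980 − 0.695) / (1 − (0.980)(0.695)) = 0.2850/0.3189 = 0.8937.

+0.894c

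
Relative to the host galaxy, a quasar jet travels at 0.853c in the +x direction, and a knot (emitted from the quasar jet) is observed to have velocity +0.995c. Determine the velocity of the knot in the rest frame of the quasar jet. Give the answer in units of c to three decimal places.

Invert the composition law: u' = (u − v)/(1 − uv/c²).
u' = (0.995 − 0.853) / (1 − (0.995)(0.853)) = 0.1420/0.1513 = 0.9387.

+0.939c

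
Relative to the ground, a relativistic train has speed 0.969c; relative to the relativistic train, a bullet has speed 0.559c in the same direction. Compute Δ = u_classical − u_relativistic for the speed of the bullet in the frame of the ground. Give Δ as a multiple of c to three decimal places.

Galilean: u_cl = 0.559 + 0.969 = 1.5280.
Relativistic: u_rel = (0.559 + 0.969) / (1 + 0.559·0.969) = 1.5280/1.5417 = 0.9911.
Δ = 1.5280 − 0.9911 = 0.5369.
(The classical prediction exceeds c; the relativistic result does not.)

Δ = 0.537c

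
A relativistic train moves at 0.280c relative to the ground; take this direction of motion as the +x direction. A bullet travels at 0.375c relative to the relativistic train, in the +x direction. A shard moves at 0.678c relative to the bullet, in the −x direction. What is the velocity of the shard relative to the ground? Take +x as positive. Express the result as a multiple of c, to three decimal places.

-0.143c

Apply u = (u' + v)/(1 + u'v/c²) successively, working outward toward the ground.
Start: velocity of the relativistic train relative to the ground = 0.2800c.
Compose with the bullet (u' = 0.375 in the relativistic train frame): u_1 = (0.375 + 0.280) / (1 + 0.375·0.280) = 0.6550/1.1050 = 0.5928.
Compose with the shard (u' = -0.678 in the bullet frame): u_2 = (-0.678 + 0.593) / (1 + (-0.678)·0.593) = -0.0852/0.5981 = -0.1425.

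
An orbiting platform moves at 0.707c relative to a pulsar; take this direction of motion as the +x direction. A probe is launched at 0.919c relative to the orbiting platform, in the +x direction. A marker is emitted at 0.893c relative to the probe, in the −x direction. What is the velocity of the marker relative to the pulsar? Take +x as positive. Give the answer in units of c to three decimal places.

+0.773c

Apply u = (u' + v)/(1 + u'v/c²) successively, working outward toward the pulsar.
Start: velocity of the orbiting platform relative to the pulsar = 0.7070c.
Compose with the probe (u' = 0.919 in the orbiting platform frame): u_1 = (0.919 + 0.707) / (1 + 0.919·0.707) = 1.6260/1.6497 = 0.9856.
Compose with the marker (u' = -0.893 in the probe frame): u_2 = (-0.893 + 0.986) / (1 + (-0.893)·0.986) = 0.0926/0.1198 = 0.7728.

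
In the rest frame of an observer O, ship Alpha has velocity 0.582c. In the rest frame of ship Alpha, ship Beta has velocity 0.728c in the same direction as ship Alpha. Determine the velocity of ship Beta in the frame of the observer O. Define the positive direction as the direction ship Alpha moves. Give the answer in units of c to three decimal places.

With v = 0.582 and u' = 0.728 (in units of c),
u = (u' + v)/(1 + u'v/c²):
u = (0.728 + 0.582) / (1 + 0.728·0.582) = 1.3100/1.4237 = 0.9201

0.920c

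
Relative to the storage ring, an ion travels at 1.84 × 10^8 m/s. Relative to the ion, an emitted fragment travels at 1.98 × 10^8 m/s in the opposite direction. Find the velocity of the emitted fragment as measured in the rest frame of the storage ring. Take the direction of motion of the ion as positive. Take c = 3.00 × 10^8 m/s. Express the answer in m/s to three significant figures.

In units of c (dividing by 3.00 × 10^8 m/s): v = 0.613, u' = -0.660.
u = (u' + v)/(1 + u'v/c²):
u = (-0.660 + 0.613) / (1 + (-0.660)·0.613) = -0.0467/0.5952 = -0.0784
Converting back: u = -0.0784 × 3.00 × 10^8 m/s.

-2.35 × 10^7 m/s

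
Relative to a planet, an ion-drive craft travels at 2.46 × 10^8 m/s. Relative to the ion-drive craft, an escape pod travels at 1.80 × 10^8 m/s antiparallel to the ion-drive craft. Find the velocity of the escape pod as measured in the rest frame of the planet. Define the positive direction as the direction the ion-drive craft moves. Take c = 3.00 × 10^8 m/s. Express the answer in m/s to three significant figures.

+1.30 × 10^8 m/s

In units of c (dividing by 3.00 × 10^8 m/s): v = 0.820, u' = -0.600.
u = (u' + v)/(1 + u'v/c²):
u = (-0.600 + 0.820) / (1 + (-0.600)·0.820) = 0.2200/0.5080 = 0.4331
Converting back: u = 0.4331 × 3.00 × 10^8 m/s.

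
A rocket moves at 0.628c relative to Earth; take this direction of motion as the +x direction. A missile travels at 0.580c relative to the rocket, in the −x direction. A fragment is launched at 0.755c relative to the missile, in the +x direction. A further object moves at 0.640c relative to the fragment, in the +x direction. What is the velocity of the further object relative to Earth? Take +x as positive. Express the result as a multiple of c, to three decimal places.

+0.949c

Apply u = (u' + v)/(1 + u'v/c²) successively, working outward toward Earth.
Start: velocity of the rocket relative to Earth = 0.6280c.
Compose with the missile (u' = -0.580 in the rocket frame): u_1 = (-0.580 + 0.628) / (1 + (-0.580)·0.628) = 0.0480/0.6358 = 0.0755.
Compose with the fragment (u' = 0.755 in the missile frame): u_2 = (0.755 + 0.076) / (1 + 0.755·0.076) = 0.8305/1.0570 = 0.7857.
Compose with the further object (u' = 0.640 in the fragment frame): u_3 = (0.640 + 0.786) / (1 + 0.640·0.786) = 1.4257/1.5029 = 0.9487.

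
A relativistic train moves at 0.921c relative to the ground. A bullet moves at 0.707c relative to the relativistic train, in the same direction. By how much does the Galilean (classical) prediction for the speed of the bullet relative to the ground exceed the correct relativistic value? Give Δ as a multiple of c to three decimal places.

Galilean: u_cl = 0.707 + 0.921 = 1.6280.
Relativistic: u_rel = (0.707 + 0.921) / (1 + 0.707·0.921) = 1.6280/1.6511 = 0.9860.
Δ = 1.6280 − 0.9860 = 0.6420.
(The classical prediction exceeds c; the relativistic result does not.)

Δ = 0.642c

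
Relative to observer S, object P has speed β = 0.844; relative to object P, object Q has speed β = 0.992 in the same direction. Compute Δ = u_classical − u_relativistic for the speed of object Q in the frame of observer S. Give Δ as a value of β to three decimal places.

Galilean: u_cl = 0.992 + 0.844 = 1.8360.
Relativistic: u_rel = (0.992 + 0.844) / (1 + 0.992·0.844) = 1.8360/1.8372 = 0.9993.
Δ = 1.8360 − 0.9993 = 0.8367.
(The classical prediction exceeds c; the relativistic result does not.)

Δ = 0.837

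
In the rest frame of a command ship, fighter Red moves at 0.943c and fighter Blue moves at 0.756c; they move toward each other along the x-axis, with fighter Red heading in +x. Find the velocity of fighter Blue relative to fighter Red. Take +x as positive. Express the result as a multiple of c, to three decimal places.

-0.992c

β_A = 0.943, β_B = -0.756.
Transform to A's frame with the inverse velocity-addition law: u' = (u − v)/(1 − uv/c²), taking u = β_B and v = β_A.
u' = (-0.756 − 0.943) / (1 − (0.943)(-0.756)) = -1.6990/1.7129 = -0.9919.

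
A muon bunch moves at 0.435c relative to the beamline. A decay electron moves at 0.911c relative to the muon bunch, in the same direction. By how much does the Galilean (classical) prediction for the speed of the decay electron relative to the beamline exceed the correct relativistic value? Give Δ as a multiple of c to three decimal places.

Galilean: u_cl = 0.911 + 0.435 = 1.3460.
Relativistic: u_rel = (0.911 + 0.435) / (1 + 0.911·0.435) = 1.3460/1.3963 = 0.9640.
Δ = 1.3460 − 0.9640 = 0.3820.
(The classical prediction exceeds c; the relativistic result does not.)

Δ = 0.382c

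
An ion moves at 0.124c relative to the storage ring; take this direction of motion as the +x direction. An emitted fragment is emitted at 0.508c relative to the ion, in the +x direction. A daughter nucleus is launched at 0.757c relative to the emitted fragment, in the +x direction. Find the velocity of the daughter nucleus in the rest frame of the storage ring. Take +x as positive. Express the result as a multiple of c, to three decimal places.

0.932c

Apply u = (u' + v)/(1 + u'v/c²) successively, working outward toward the storage ring.
Start: velocity of the ion relative to the storage ring = 0.1240c.
Compose with the emitted fragment (u' = 0.508 in the ion frame): u_1 = (0.508 + 0.124) / (1 + 0.508·0.124) = 0.6320/1.0630 = 0.5945.
Compose with the daughter nucleus (u' = 0.757 in the emitted fragment frame): u_2 = (0.757 + 0.595) / (1 + 0.757·0.595) = 1.3515/1.4501 = 0.9321.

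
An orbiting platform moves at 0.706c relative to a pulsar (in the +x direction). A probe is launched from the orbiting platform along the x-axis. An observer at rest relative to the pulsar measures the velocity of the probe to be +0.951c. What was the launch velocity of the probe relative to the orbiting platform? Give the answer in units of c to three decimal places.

+0.746c

Invert the composition law: u' = (u − v)/(1 − uv/c²).
u' = (0.951 − 0.706) / (1 − (0.951)(0.706)) = 0.2450/0.3286 = 0.7456.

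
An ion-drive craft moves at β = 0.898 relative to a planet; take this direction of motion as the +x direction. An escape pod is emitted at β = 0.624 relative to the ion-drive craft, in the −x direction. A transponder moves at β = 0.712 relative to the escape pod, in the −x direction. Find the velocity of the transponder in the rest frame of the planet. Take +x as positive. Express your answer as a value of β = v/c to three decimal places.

β = -0.160

Apply u = (u' + v)/(1 + u'v/c²) successively, working outward toward the planet.
Start: velocity of the ion-drive craft relative to the planet = 0.8980c.
Compose with the escape pod (u' = -0.624 in the ion-drive craft frame): u_1 = (-0.624 + 0.898) / (1 + (-0.624)·0.898) = 0.2740/0.4396 = 0.6232.
Compose with the transponder (u' = -0.712 in the escape pod frame): u_2 = (-0.712 + 0.623) / (1 + (-0.712)·0.623) = -0.0888/0.5563 = -0.1596.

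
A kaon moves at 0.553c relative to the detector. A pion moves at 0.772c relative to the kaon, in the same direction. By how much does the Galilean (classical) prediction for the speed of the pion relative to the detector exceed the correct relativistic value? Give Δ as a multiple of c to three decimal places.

Δ = 0.396c

Galilean: u_cl = 0.772 + 0.553 = 1.3250.
Relativistic: u_rel = (0.772 + 0.553) / (1 + 0.772·0.553) = 1.3250/1.4269 = 0.9286.
Δ = 1.3250 − 0.9286 = 0.3964.
(The classical prediction exceeds c; the relativistic result does not.)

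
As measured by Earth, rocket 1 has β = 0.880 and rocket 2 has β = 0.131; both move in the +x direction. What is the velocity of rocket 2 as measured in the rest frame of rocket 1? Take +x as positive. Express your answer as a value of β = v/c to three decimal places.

β_A = 0.880, β_B = 0.131.
Transform to A's frame with the inverse velocity-addition law: u' = (u − v)/(1 − uv/c²), taking u = β_B and v = β_A.
u' = (0.131 − 0.880) / (1 − (0.880)(0.131)) = -0.7490/0.8847 = -0.8466.

β = -0.847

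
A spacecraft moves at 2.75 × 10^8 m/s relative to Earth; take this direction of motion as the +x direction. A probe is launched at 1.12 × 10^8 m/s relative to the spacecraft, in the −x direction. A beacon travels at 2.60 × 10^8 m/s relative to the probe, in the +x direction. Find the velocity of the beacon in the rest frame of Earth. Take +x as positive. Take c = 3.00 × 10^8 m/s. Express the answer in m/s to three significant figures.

Apply u = (u' + v)/(1 + u'v/c²) successively, working outward toward Earth.
(Dividing each given speed by c = 3.00 × 10^8 m/s to work in units of c.)
Start: velocity of the spacecraft relative to Earth = 0.9167c.
Compose with the probe (u' = -0.373 in the spacecraft frame): u_1 = (-0.373 + 0.917) / (1 + (-0.373)·0.917) = 0.5433/0.6578 = 0.8260.
Compose with the beacon (u' = 0.867 in the probe frame): u_2 = (0.867 + 0.826) / (1 + 0.867·0.826) = 1.6927/1.7159 = 0.9865.
So u = 0.9865 × 3.00 × 10^8 m/s.

+2.96 × 10^8 m/s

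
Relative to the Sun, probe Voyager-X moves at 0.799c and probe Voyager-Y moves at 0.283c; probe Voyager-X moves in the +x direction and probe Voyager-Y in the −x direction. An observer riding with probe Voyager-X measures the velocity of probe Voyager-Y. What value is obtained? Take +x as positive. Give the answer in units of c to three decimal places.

-0.882c

β_A = 0.799, β_B = -0.283.
Transform to A's frame with the inverse velocity-addition law: u' = (u − v)/(1 − uv/c²), taking u = β_B and v = β_A.
u' = (-0.283 − 0.799) / (1 − (0.799)(-0.283)) = -1.0820/1.2261 = -0.8825.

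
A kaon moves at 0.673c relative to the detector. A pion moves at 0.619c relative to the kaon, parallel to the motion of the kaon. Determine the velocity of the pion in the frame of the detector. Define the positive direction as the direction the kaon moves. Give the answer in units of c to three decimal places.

0.912c

With v = 0.673 and u' = 0.619 (in units of c),
u = (u' + v)/(1 + u'v/c²):
u = (0.619 + 0.673) / (1 + 0.619·0.673) = 1.2920/1.4166 = 0.9121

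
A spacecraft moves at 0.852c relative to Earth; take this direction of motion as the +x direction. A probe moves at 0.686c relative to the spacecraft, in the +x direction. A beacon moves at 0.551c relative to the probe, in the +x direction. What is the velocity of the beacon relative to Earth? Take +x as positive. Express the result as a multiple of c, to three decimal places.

0.991c

Apply u = (u' + v)/(1 + u'v/c²) successively, working outward toward Earth.
Start: velocity of the spacecraft relative to Earth = 0.8520c.
Compose with the probe (u' = 0.686 in the spacecraft frame): u_1 = (0.686 + 0.852) / (1 + 0.686·0.852) = 1.5380/1.5845 = 0.9707.
Compose with the beacon (u' = 0.551 in the probe frame): u_2 = (0.551 + 0.971) / (1 + 0.551·0.971) = 1.5217/1.5348 = 0.9914.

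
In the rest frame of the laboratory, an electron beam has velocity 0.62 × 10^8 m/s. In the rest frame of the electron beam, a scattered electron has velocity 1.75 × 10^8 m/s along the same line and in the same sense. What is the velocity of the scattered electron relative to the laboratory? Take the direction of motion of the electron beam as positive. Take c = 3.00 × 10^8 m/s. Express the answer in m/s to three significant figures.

In units of c (dividing by 3.00 × 10^8 m/s): v = 0.207, u' = 0.583.
u = (u' + v)/(1 + u'v/c²):
u = (0.583 + 0.207) / (1 + 0.583·0.207) = 0.7900/1.1206 = 0.7050
(Galilean addition would give +0.790c.)
Converting back: u = 0.7050 × 3.00 × 10^8 m/s.

2.12 × 10^8 m/s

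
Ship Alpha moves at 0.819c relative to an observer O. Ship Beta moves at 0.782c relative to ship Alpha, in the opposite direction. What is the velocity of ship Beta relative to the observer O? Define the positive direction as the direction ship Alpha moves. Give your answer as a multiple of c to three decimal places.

With v = 0.819 and u' = -0.782 (in units of c),
u = (u' + v)/(1 + u'v/c²):
u = (-0.782 + 0.819) / (1 + (-0.782)·0.819) = 0.0370/0.3595 = 0.1029
(Galilean addition would give +0.037c.)

+0.103c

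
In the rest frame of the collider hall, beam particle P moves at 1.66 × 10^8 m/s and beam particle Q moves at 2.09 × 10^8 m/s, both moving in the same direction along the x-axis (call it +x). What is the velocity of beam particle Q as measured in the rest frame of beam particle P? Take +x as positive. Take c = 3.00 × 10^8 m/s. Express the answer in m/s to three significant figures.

β_A = 0.553, β_B = 0.697 (dividing each by c = 3.00 × 10^8 m/s).
Transform to A's frame with the inverse velocity-addition law: u' = (u − v)/(1 − uv/c²), taking u = β_B and v = β_A.
u' = (0.697 − 0.553) / (1 − (0.553)(0.697)) = 0.1433/0.6145 = 0.2332.
u' = 0.2332 × 3.00 × 10^8 m/s.

+7.00 × 10^7 m/s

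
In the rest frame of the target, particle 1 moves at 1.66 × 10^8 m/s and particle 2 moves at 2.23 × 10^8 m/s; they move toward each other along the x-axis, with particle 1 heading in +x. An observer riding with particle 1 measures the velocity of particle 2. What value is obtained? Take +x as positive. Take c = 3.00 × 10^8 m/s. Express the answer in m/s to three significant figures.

β_A = 0.553, β_B = -0.743 (dividing each by c = 3.00 × 10^8 m/s).
Transform to A's frame with the inverse velocity-addition law: u' = (u − v)/(1 − uv/c²), taking u = β_B and v = β_A.
u' = (-0.743 − 0.553) / (1 − (0.553)(-0.743)) = -1.2967/1.4113 = -0.9188.
u' = -0.9188 × 3.00 × 10^8 m/s.

-2.76 × 10^8 m/s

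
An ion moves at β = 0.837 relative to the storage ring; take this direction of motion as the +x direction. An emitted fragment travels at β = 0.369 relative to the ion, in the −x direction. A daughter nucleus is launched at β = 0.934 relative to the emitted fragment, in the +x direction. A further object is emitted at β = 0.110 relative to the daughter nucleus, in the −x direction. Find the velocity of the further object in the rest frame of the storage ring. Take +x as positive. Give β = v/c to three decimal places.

β = +0.984

Apply u = (u' + v)/(1 + u'v/c²) successively, working outward toward the storage ring.
Start: velocity of the ion relative to the storage ring = 0.8370c.
Compose with the emitted fragment (u' = -0.369 in the ion frame): u_1 = (-0.369 + 0.837) / (1 + (-0.369)·0.837) = 0.4680/0.6911 = 0.6771.
Compose with the daughter nucleus (u' = 0.934 in the emitted fragment frame): u_2 = (0.934 + 0.677) / (1 + 0.934·0.677) = 1.6111/1.6324 = 0.9869.
Compose with the further object (u' = -0.110 in the daughter nucleus frame): u_3 = (-0.110 + 0.987) / (1 + (-0.110)·0.987) = 0.8769/0.8914 = 0.9837.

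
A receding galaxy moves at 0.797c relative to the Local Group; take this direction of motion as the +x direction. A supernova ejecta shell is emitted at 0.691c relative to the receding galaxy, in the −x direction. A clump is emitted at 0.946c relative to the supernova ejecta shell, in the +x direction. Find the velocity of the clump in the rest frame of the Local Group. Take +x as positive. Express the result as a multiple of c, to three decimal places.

+0.966c

Apply u = (u' + v)/(1 + u'v/c²) successively, working outward toward the Local Group.
Start: velocity of the receding galaxy relative to the Local Group = 0.7970c.
Compose with the supernova ejecta shell (u' = -0.691 in the receding galaxy frame): u_1 = (-0.691 + 0.797) / (1 + (-0.691)·0.797) = 0.1060/0.4493 = 0.2359.
Compose with the clump (u' = 0.946 in the supernova ejecta shell frame): u_2 = (0.946 + 0.236) / (1 + 0.946·0.236) = 1.1819/1.2232 = 0.9663.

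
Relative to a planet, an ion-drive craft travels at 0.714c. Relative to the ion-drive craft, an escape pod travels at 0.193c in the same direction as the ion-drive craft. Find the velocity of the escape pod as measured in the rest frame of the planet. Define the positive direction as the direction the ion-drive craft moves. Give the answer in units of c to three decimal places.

0.797c

With v = 0.714 and u' = 0.193 (in units of c),
u = (u' + v)/(1 + u'v/c²):
u = (0.193 + 0.714) / (1 + 0.193·0.714) = 0.9070/1.1378 = 0.7972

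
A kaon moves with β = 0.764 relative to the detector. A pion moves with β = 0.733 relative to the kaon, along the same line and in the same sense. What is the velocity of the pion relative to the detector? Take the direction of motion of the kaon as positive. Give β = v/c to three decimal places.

With v = 0.764 and u' = 0.733 (in units of c),
u = (u' + v)/(1 + u'v/c²):
u = (0.733 + 0.764) / (1 + 0.733·0.764) = 1.4970/1.5600 = 0.9596

β = 0.960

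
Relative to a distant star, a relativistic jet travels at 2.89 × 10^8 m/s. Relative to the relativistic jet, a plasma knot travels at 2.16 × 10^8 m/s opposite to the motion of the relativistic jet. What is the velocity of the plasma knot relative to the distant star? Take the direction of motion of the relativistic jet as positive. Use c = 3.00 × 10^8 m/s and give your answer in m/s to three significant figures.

+2.38 × 10^8 m/s

In units of c (dividing by 3.00 × 10^8 m/s): v = 0.963, u' = -0.720.
u = (u' + v)/(1 + u'v/c²):
u = (-0.720 + 0.963) / (1 + (-0.720)·0.963) = 0.2433/0.3064 = 0.7942
Converting back: u = 0.7942 × 3.00 × 10^8 m/s.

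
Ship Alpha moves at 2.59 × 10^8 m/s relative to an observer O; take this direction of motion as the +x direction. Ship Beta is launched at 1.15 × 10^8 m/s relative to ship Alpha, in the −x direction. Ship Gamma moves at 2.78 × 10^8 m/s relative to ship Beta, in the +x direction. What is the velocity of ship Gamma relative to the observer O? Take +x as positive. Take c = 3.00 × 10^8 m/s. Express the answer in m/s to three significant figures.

+2.96 × 10^8 m/s

Apply u = (u' + v)/(1 + u'v/c²) successively, working outward toward the observer O.
(Dividing each given speed by c = 3.00 × 10^8 m/s to work in units of c.)
Start: velocity of ship Alpha relative to the observer O = 0.8633c.
Compose with ship Beta (u' = -0.383 in ship Alpha frame): u_1 = (-0.383 + 0.863) / (1 + (-0.383)·0.863) = 0.4800/0.6691 = 0.7174.
Compose with ship Gamma (u' = 0.927 in ship Beta frame): u_2 = (0.927 + 0.717) / (1 + 0.927·0.717) = 1.6441/1.6648 = 0.9876.
So u = 0.9876 × 3.00 × 10^8 m/s.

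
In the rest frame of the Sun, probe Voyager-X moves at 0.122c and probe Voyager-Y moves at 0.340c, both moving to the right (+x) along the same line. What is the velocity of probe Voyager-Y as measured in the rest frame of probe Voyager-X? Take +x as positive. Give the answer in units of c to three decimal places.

β_A = 0.122, β_B = 0.340.
Transform to A's frame with the inverse velocity-addition law: u' = (u − v)/(1 − uv/c²), taking u = β_B and v = β_A.
u' = (0.340 − 0.122) / (1 − (0.122)(0.340)) = 0.2180/0.9585 = 0.2274.

+0.227c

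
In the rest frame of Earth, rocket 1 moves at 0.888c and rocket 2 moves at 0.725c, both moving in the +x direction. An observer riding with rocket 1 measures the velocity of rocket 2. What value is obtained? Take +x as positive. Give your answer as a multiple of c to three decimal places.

β_A = 0.888, β_B = 0.725.
Transform to A's frame with the inverse velocity-addition law: u' = (u − v)/(1 − uv/c²), taking u = β_B and v = β_A.
u' = (0.725 − 0.888) / (1 − (0.888)(0.725)) = -0.1630/0.3562 = -0.4576.

-0.458c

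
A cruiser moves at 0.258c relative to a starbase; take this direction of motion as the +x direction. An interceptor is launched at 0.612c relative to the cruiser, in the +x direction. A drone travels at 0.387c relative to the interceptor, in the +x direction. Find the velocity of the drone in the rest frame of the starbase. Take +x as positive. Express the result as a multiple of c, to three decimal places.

0.882c

Apply u = (u' + v)/(1 + u'v/c²) successively, working outward toward the starbase.
Start: velocity of the cruiser relative to the starbase = 0.2580c.
Compose with the interceptor (u' = 0.612 in the cruiser frame): u_1 = (0.612 + 0.258) / (1 + 0.612·0.258) = 0.8700/1.1579 = 0.7514.
Compose with the drone (u' = 0.387 in the interceptor frame): u_2 = (0.387 + 0.751) / (1 + 0.387·0.751) = 1.1384/1.2908 = 0.8819.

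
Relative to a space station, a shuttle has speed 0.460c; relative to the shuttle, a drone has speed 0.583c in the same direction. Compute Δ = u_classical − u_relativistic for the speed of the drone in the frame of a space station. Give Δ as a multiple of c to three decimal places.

Galilean: u_cl = 0.583 + 0.460 = 1.0430.
Relativistic: u_rel = (0.583 + 0.460) / (1 + 0.583·0.460) = 1.0430/1.2682 = 0.8224.
Δ = 1.0430 − 0.8224 = 0.2206.
(The classical prediction exceeds c; the relativistic result does not.)

Δ = 0.221c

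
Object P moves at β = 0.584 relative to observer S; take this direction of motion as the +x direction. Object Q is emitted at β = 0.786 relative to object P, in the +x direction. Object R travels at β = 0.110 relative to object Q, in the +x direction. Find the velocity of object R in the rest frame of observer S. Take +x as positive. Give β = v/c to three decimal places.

β = 0.951

Apply u = (u' + v)/(1 + u'v/c²) successively, working outward toward observer S.
Start: velocity of object P relative to observer S = 0.5840c.
Compose with object Q (u' = 0.786 in object P frame): u_1 = (0.786 + 0.584) / (1 + 0.786·0.584) = 1.3700/1.4590 = 0.9390.
Compose with object R (u' = 0.110 in object Q frame): u_2 = (0.110 + 0.939) / (1 + 0.110·0.939) = 1.0490/1.1033 = 0.9508.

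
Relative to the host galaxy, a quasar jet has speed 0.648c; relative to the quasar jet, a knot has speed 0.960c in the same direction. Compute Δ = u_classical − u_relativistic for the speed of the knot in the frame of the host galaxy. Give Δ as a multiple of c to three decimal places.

Δ = 0.617c

Galilean: u_cl = 0.960 + 0.648 = 1.6080.
Relativistic: u_rel = (0.960 + 0.648) / (1 + 0.960·0.648) = 1.6080/1.6221 = 0.9913.
Δ = 1.6080 − 0.9913 = 0.6167.
(The classical prediction exceeds c; the relativistic result does not.)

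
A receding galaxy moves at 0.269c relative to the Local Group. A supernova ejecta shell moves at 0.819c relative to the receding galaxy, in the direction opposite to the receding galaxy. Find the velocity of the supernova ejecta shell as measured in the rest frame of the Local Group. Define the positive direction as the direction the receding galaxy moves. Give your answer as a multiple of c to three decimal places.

-0.705c

With v = 0.269 and u' = -0.819 (in units of c),
u = (u' + v)/(1 + u'v/c²):
u = (-0.819 + 0.269) / (1 + (-0.819)·0.269) = -0.5500/0.7797 = -0.7054
(Galilean addition would give -0.550c.)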